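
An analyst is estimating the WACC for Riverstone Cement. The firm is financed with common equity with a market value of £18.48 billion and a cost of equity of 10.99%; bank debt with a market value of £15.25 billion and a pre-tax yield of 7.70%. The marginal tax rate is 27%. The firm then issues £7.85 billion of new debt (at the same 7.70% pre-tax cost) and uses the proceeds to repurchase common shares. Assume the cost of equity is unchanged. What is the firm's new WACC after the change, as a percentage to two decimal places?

After the change:
Total capital V = 10.63 + 23.1 = 33.73.
Equity: weight = 10.63/33.73 = 0.3151; cost = 10.99%.
Bank debt: weight = 23.1/33.73 = 0.6849; after-tax cost = 7.7% × (1 − 27%) = 5.6210%.
WACC = 0.3151 × 10.9900% + 0.6849 × 5.6210% = 7.3130%.

7.31%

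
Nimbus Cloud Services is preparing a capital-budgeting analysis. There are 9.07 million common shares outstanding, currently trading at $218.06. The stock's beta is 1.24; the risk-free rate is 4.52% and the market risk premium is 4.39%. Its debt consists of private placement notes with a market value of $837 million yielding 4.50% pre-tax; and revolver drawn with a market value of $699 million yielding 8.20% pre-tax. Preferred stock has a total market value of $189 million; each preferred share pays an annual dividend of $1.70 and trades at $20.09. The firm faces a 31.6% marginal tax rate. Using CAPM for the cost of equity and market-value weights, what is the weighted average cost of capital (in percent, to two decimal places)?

Cost of equity via CAPM: Re = 4.52% + 1.24 × 4.39% = 9.9636%.
Cost of preferred: Rp = 1.7 / 20.09 = 8.4619%.
Market value of equity E = 218.06 × 9.07m = 1977.8042m.
Total capital V = 1977.8042 + 189 + 837 + 699 = 3702.8042.
Equity: weight = 1977.8042/3702.8042 = 0.5341; cost = 9.9636%.
Preferred: weight = 189/3702.8042 = 0.0510; cost = 8.4619%.
Private placement notes: weight = 837/3702.8042 = 0.2260; after-tax cost = 4.5% × (1 − 31.6%) = 3.0780%.
Revolver drawn: weight = 699/3702.8042 = 0.1888; after-tax cost = 8.2% × (1 − 31.6%) = 5.6088%.
WACC = 0.5341 × 9.9636% + 0.0510 × 8.4619% + 0.2260 × 3.0780% + 0.1888 × 5.6088% = 7.5084%.

7.51%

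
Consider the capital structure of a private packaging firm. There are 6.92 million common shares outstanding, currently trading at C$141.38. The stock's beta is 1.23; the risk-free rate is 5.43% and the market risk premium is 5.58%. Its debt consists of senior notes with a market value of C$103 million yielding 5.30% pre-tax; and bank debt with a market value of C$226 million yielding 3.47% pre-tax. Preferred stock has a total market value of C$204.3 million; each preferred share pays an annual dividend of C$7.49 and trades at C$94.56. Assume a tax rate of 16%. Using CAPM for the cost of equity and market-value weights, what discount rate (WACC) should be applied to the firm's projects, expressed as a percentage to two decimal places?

9.77%

Cost of equity via CAPM: Re = 5.43% + 1.23 × 5.58% = 12.2934%.
Cost of preferred: Rp = 7.49 / 94.56 = 7.9209%.
Market value of equity E = 141.38 × 6.92m = 978.3496m.
Total capital V = 978.3496 + 204.3 + 103 + 226 = 1511.6496.
Equity: weight = 978.3496/1511.6496 = 0.6472; cost = 12.2934%.
Preferred: weight = 204.3/1511.6496 = 0.1352; cost = 7.9209%.
Senior notes: weight = 103/1511.6496 = 0.0681; after-tax cost = 5.3% × (1 − 16%) = 4.4520%.
Bank debt: weight = 226/1511.6496 = 0.1495; after-tax cost = 3.47% × (1 − 16%) = 2.9148%.
WACC = 0.6472 × 12.2934% + 0.1352 × 7.9209% + 0.0681 × 4.4520% + 0.1495 × 2.9148% = 9.7660%.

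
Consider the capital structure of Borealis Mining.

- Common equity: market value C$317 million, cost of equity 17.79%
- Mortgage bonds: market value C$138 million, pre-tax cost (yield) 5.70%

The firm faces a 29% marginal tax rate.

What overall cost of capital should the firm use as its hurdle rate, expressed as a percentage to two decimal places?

13.62%

Total capital V = 317 + 138 = 455.
Equity: weight = 317/455 = 0.6967; cost = 17.79%.
Mortgage bonds: weight = 138/455 = 0.3033; after-tax cost = 5.7% × (1 − 29%) = 4.0470%.
WACC = 0.6967 × 17.7900% + 0.3033 × 4.0470% = 13.6218%.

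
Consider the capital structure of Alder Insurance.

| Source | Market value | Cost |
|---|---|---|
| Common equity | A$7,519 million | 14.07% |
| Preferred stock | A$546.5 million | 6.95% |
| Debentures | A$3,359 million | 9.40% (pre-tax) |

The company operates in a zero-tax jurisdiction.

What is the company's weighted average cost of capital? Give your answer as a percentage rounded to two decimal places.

Total capital V = 7519 + 546.5 + 3359 = 11424.5.
Equity: weight = 7519/11424.5 = 0.6581; cost = 14.07%.
Preferred: weight = 546.5/11424.5 = 0.0478; cost = 6.95%.
Debentures: weight = 3359/11424.5 = 0.2940; after-tax cost = 9.4% × (1 − 0%) = 9.4000%.
WACC = 0.6581 × 14.0700% + 0.0478 × 6.9500% + 0.2940 × 9.4000% = 12.3563%.

12.36%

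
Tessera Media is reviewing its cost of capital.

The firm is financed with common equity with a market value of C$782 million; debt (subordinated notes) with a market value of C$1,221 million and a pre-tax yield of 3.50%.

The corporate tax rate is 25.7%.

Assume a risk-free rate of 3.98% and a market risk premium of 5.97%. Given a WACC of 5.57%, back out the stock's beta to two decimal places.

Total capital V = 782 + 1221 = 2003.
Equity weight = 782/2003 = 0.3904.
Subordinated notes weight = 1221/2003 = 0.6096.
Debt contribution = 0.6096 × 3.5% × (1 − 25.7%) = 1.5852%.
Required equity contribution = 5.57% − 1.5852% = 3.9848%  ⇒  Re = 10.2065%.
CAPM: 10.2065% = 3.98% + β × 5.97%  ⇒  β = 1.0430.

1.04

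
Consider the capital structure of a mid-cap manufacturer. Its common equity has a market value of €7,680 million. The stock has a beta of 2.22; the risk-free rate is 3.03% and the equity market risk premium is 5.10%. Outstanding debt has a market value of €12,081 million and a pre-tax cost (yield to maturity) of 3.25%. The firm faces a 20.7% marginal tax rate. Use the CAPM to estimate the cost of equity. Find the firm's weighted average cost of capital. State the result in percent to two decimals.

Cost of equity via CAPM: Re = 3.03% + 2.22 × 5.1% = 14.3520%.
Total capital V = 7680 + 12081 = 19761.
Equity: weight = 7680/19761 = 0.3886; cost = 14.352%.
Debt: weight = 12081/19761 = 0.6114; after-tax cost = 3.25% × (1 − 20.7%) = 2.5773%.
WACC = 0.3886 × 14.3520% + 0.6114 × 2.5773% = 7.1534%.

7.15%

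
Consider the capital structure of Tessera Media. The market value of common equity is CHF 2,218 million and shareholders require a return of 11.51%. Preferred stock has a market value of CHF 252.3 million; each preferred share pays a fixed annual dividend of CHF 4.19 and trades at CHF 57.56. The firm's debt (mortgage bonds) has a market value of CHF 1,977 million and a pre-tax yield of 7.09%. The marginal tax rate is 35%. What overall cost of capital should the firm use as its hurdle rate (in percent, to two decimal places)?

8.20%

Cost of preferred: Rp = 4.19 / 57.56 = 7.2794%.
Total capital V = 2218 + 252.3 + 1977 = 4447.3.
Equity: weight = 2218/4447.3 = 0.4987; cost = 11.51%.
Preferred: weight = 252.3/4447.3 = 0.0567; cost = 7.2794%.
Mortgage bonds: weight = 1977/4447.3 = 0.4445; after-tax cost = 7.09% × (1 − 35%) = 4.6085%.
WACC = 0.4987 × 11.5100% + 0.0567 × 7.2794% + 0.4445 × 4.6085% = 8.2020%.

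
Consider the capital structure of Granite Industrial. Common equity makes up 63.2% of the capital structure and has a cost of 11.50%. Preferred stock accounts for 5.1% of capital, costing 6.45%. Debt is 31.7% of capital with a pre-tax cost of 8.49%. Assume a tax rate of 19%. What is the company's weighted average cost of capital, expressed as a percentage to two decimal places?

After-tax cost of debt = 8.49% × (1 − 19%) = 6.8769%.
WACC = 0.632 × 11.5000% + 0.051 × 6.4500% + 0.317 × 6.8769% = 9.7769%.

9.78%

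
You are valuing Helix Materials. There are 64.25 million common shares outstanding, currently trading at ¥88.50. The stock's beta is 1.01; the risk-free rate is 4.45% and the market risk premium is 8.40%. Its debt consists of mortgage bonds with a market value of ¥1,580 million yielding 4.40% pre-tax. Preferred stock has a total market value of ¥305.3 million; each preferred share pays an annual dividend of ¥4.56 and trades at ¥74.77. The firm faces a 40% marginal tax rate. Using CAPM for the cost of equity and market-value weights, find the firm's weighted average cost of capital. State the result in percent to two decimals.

10.51%

Cost of equity via CAPM: Re = 4.45% + 1.01 × 8.4% = 12.9340%.
Cost of preferred: Rp = 4.56 / 74.77 = 6.0987%.
Market value of equity E = 88.5 × 64.25m = 5686.125m.
Total capital V = 5686.125 + 305.3 + 1580 = 7571.425.
Equity: weight = 5686.125/7571.425 = 0.7510; cost = 12.934%.
Preferred: weight = 305.3/7571.425 = 0.0403; cost = 6.0987%.
Mortgage bonds: weight = 1580/7571.425 = 0.2087; after-tax cost = 4.4% × (1 − 40%) = 2.6400%.
WACC = 0.7510 × 12.9340% + 0.0403 × 6.0987% + 0.2087 × 2.6400% = 10.5102%.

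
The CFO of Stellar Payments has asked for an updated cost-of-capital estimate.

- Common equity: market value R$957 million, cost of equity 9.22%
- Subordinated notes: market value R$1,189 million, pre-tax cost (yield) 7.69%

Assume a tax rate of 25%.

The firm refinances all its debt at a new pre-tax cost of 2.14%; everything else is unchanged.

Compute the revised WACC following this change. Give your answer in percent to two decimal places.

After the change:
Total capital V = 957 + 1189 = 2146.
Equity: weight = 957/2146 = 0.4459; cost = 9.22%.
Subordinated notes: weight = 1189/2146 = 0.5541; after-tax cost = 2.14% × (1 − 25%) = 1.6050%.
WACC = 0.4459 × 9.2200% + 0.5541 × 1.6050% = 5.0009%.

5.00%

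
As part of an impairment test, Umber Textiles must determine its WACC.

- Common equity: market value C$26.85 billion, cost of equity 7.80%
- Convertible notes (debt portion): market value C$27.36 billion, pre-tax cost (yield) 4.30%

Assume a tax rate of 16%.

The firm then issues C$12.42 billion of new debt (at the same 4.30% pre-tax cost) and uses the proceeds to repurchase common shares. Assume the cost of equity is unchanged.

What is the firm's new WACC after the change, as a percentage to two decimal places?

After the change:
Total capital V = 14.43 + 39.78 = 54.21.
Equity: weight = 14.43/54.21 = 0.2662; cost = 7.8%.
Convertible notes (debt portion): weight = 39.78/54.21 = 0.7338; after-tax cost = 4.3% × (1 − 16%) = 3.6120%.
WACC = 0.2662 × 7.8000% + 0.7338 × 3.6120% = 4.7268%.

4.73%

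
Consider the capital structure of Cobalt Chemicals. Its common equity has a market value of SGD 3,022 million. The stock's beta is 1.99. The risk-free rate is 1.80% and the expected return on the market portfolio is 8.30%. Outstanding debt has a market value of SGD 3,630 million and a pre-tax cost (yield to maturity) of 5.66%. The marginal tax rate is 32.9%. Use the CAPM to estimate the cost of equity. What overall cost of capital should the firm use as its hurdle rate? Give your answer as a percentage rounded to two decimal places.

8.77%

Market risk premium = 8.3% − 1.8% = 6.5%.
Cost of equity via CAPM: Re = 1.8% + 1.99 × 6.5% = 14.7350%.
Total capital V = 3022 + 3630 = 6652.
Equity: weight = 3022/6652 = 0.4543; cost = 14.735%.
Debt: weight = 3630/6652 = 0.5457; after-tax cost = 5.66% × (1 − 32.9%) = 3.7979%.
WACC = 0.4543 × 14.7350% + 0.5457 × 3.7979% = 8.7666%.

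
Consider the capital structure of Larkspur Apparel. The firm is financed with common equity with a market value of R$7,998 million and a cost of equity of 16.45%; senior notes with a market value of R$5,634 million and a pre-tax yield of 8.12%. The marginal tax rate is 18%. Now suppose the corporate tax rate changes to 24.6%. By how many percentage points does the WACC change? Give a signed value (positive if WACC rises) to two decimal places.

Current WACC:
Total capital V = 7998 + 5634 = 13632.
Equity: weight = 7998/13632 = 0.5867; cost = 16.45%.
Senior notes: weight = 5634/13632 = 0.4133; after-tax cost = 8.12% × (1 − 18%) = 6.6584%.
WACC = 0.5867 × 16.4500% + 0.4133 × 6.6584% = 12.4032%.
After the change:
Total capital V = 7998 + 5634 = 13632.
Equity: weight = 7998/13632 = 0.5867; cost = 16.45%.
Senior notes: weight = 5634/13632 = 0.4133; after-tax cost = 8.12% × (1 − 24.6%) = 6.1225%.
WACC = 0.5867 × 16.4500% + 0.4133 × 6.1225% = 12.1817%.
Change in WACC = 12.1817% − 12.4032% = -0.2215 pp.

-0.22 pp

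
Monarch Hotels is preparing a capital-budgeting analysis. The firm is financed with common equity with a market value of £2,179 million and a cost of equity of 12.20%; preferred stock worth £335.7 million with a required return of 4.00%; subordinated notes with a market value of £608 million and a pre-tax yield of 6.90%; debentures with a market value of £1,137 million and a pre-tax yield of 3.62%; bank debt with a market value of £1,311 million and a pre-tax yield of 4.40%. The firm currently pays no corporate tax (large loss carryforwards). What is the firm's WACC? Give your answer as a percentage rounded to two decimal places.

7.54%

Total capital V = 2179 + 335.7 + 608 + 1137 + 1311 = 5570.7.
Equity: weight = 2179/5570.7 = 0.3912; cost = 12.2%.
Preferred: weight = 335.7/5570.7 = 0.0603; cost = 4%.
Subordinated notes: weight = 608/5570.7 = 0.1091; after-tax cost = 6.9% × (1 − 0%) = 6.9000%.
Debentures: weight = 1137/5570.7 = 0.2041; after-tax cost = 3.62% × (1 − 0%) = 3.6200%.
Bank debt: weight = 1311/5570.7 = 0.2353; after-tax cost = 4.4% × (1 − 0%) = 4.4000%.
WACC = 0.3912 × 12.2000% + 0.0603 × 4.0000% + 0.1091 × 6.9000% + 0.2041 × 3.6200% + 0.2353 × 4.4000% = 7.5405%.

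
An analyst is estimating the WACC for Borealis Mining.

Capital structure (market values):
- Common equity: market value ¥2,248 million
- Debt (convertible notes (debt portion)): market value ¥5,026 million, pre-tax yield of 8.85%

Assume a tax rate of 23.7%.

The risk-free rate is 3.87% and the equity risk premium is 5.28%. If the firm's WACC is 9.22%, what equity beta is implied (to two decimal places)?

Total capital V = 2248 + 5026 = 7274.
Equity weight = 2248/7274 = 0.3090.
Convertible notes (debt portion) weight = 5026/7274 = 0.6910.
Debt contribution = 0.6910 × 8.85% × (1 − 23.7%) = 4.6657%.
Required equity contribution = 9.22% − 4.6657% = 4.5543%  ⇒  Re = 14.7366%.
CAPM: 14.7366% = 3.87% + β × 5.28%  ⇒  β = 2.0581.

2.06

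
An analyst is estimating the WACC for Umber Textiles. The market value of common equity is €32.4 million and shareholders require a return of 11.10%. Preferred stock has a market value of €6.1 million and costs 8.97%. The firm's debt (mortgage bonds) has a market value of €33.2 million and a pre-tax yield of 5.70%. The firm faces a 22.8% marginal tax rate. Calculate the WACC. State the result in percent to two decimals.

Total capital V = 32.4 + 6.1 + 33.2 = 71.7.
Equity: weight = 32.4/71.7 = 0.4519; cost = 11.1%.
Preferred: weight = 6.1/71.7 = 0.0851; cost = 8.97%.
Mortgage bonds: weight = 33.2/71.7 = 0.4630; after-tax cost = 5.7% × (1 − 22.8%) = 4.4004%.
WACC = 0.4519 × 11.1000% + 0.0851 × 8.9700% + 0.4630 × 4.4004% = 7.8166%.

7.82%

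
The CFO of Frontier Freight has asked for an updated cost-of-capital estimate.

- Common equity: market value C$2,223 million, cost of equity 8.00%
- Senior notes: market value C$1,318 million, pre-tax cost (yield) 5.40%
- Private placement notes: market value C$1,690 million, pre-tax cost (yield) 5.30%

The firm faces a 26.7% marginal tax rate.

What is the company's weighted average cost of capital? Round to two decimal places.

Total capital V = 2223 + 1318 + 1690 = 5231.
Equity: weight = 2223/5231 = 0.4250; cost = 8%.
Senior notes: weight = 1318/5231 = 0.2520; after-tax cost = 5.4% × (1 − 26.7%) = 3.9582%.
Private placement notes: weight = 1690/5231 = 0.3231; after-tax cost = 5.3% × (1 − 26.7%) = 3.8849%.
WACC = 0.4250 × 8.0000% + 0.2520 × 3.9582% + 0.3231 × 3.8849% = 5.6521%.

5.65%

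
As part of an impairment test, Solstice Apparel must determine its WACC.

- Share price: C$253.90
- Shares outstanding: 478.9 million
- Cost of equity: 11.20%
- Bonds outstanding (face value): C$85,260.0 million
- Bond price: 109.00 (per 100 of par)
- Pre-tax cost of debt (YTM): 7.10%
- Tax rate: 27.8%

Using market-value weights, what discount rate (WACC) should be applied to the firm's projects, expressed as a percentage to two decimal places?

Market value of equity E = 253.9 × 478.9m = 121592.71m. Market value of debt D = 85260m × 109.0/100 = 92933.4m.
Total capital V = 121592.71 + 92933.4 = 214526.11.
Equity: weight = 121592.71/214526.11 = 0.5668; cost = 11.2%.
Bonds outstanding: weight = 92933.4/214526.11 = 0.4332; after-tax cost = 7.1% × (1 − 27.8%) = 5.1262%.
WACC = 0.5668 × 11.2000% + 0.4332 × 5.1262% = 8.5688%.

8.57%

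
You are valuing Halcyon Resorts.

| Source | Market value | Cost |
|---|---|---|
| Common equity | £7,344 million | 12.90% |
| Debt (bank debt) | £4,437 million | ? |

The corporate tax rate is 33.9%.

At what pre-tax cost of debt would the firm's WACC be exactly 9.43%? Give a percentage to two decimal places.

5.58%

Total capital V = 7344 + 4437 = 11781.
Equity weight = 7344/11781 = 0.6234.
Bank debt weight = 4437/11781 = 0.3766.
Equity contribution = 0.6234 × 12.9% = 8.0416%.
Remaining for debt = 9.43% − 8.0416% = 1.3884%.
Rd × (1 − 33.9%) × 0.3766 = 1.3884%  ⇒  Rd = 5.5772%.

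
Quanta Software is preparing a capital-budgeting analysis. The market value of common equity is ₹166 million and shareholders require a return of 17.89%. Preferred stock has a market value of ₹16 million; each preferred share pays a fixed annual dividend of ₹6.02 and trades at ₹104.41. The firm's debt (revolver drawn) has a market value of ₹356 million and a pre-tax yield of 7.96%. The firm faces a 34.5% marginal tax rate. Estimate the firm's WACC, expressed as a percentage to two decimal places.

9.14%

Cost of preferred: Rp = 6.02 / 104.41 = 5.7657%.
Total capital V = 166 + 16 + 356 = 538.
Equity: weight = 166/538 = 0.3086; cost = 17.89%.
Preferred: weight = 16/538 = 0.0297; cost = 5.7657%.
Revolver drawn: weight = 356/538 = 0.6617; after-tax cost = 7.96% × (1 − 34.5%) = 5.2138%.
WACC = 0.3086 × 17.8900% + 0.0297 × 5.7657% + 0.6617 × 5.2138% = 9.1415%.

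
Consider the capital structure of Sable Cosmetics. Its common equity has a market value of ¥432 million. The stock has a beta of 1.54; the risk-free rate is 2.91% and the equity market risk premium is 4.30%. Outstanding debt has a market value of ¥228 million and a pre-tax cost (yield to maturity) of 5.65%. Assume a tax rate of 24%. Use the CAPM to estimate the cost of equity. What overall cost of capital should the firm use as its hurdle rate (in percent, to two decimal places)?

Cost of equity via CAPM: Re = 2.91% + 1.54 × 4.3% = 9.5320%.
Total capital V = 432 + 228 = 660.
Equity: weight = 432/660 = 0.6545; cost = 9.532%.
Debt: weight = 228/660 = 0.3455; after-tax cost = 5.65% × (1 − 24%) = 4.2940%.
WACC = 0.6545 × 9.5320% + 0.3455 × 4.2940% = 7.7225%.

7.72%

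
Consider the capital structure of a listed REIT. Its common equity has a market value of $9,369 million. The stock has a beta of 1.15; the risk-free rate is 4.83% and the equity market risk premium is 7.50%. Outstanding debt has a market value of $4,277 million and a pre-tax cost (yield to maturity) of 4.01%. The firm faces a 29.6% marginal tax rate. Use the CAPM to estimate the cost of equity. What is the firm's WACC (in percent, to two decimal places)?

10.12%

Cost of equity via CAPM: Re = 4.83% + 1.15 × 7.5% = 13.4550%.
Total capital V = 9369 + 4277 = 13646.
Equity: weight = 9369/13646 = 0.6866; cost = 13.455%.
Debt: weight = 4277/13646 = 0.3134; after-tax cost = 4.01% × (1 − 29.6%) = 2.8230%.
WACC = 0.6866 × 13.4550% + 0.3134 × 2.8230% = 10.1227%.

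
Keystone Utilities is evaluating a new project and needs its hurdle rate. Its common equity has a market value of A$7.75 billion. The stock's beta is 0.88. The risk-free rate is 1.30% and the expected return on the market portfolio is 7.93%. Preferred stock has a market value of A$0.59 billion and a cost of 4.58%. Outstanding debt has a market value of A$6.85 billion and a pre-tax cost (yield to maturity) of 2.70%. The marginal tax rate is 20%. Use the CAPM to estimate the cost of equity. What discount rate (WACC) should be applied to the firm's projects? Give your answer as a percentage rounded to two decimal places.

4.79%

Market risk premium = 7.93% − 1.3% = 6.63%.
Cost of equity via CAPM: Re = 1.3% + 0.88 × 6.63% = 7.1344%.
Total capital V = 7.75 + 0.59 + 6.85 = 15.19.
Equity: weight = 7.75/15.19 = 0.5102; cost = 7.1344%.
Preferred: weight = 0.59/15.19 = 0.0388; cost = 4.58%.
Debt: weight = 6.85/15.19 = 0.4510; after-tax cost = 2.7% × (1 − 20%) = 2.1600%.
WACC = 0.5102 × 7.1344% + 0.0388 × 4.5800% + 0.4510 × 2.1600% = 4.7920%.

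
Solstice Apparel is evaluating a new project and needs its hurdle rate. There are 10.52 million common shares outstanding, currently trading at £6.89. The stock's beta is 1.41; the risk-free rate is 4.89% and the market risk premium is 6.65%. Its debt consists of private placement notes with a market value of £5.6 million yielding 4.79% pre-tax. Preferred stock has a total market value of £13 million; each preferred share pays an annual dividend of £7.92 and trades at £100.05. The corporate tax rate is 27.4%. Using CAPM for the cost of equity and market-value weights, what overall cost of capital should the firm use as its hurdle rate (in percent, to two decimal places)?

Cost of equity via CAPM: Re = 4.89% + 1.41 × 6.65% = 14.2665%.
Cost of preferred: Rp = 7.92 / 100.05 = 7.9160%.
Market value of equity E = 6.89 × 10.52m = 72.4828m.
Total capital V = 72.4828 + 13 + 5.6 = 91.0828.
Equity: weight = 72.4828/91.0828 = 0.7958; cost = 14.2665%.
Preferred: weight = 13/91.0828 = 0.1427; cost = 7.916%.
Private placement notes: weight = 5.6/91.0828 = 0.0615; after-tax cost = 4.79% × (1 − 27.4%) = 3.4775%.
WACC = 0.7958 × 14.2665% + 0.1427 × 7.9160% + 0.0615 × 3.4775% = 12.6968%.

12.70%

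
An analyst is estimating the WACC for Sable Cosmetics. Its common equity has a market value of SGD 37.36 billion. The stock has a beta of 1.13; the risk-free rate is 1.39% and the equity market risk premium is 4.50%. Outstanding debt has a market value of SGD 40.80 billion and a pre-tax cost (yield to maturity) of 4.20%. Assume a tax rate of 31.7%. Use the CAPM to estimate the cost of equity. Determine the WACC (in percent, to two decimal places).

Cost of equity via CAPM: Re = 1.39% + 1.13 × 4.5% = 6.4750%.
Total capital V = 37.36 + 40.8 = 78.16.
Equity: weight = 37.36/78.16 = 0.4780; cost = 6.475%.
Debt: weight = 40.8/78.16 = 0.5220; after-tax cost = 4.2% × (1 − 31.7%) = 2.8686%.
WACC = 0.4780 × 6.4750% + 0.5220 × 2.8686% = 4.5924%.

4.59%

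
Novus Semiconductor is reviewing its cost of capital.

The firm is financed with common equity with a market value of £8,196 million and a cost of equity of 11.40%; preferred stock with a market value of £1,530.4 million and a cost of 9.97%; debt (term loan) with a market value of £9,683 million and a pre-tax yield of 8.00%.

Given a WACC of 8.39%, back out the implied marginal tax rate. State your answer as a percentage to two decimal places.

30.09%

Total capital V = 8196 + 1530.4 + 9683 = 19409.4.
Equity weight = 8196/19409.4 = 0.4223.
Preferred weight = 1530.4/19409.4 = 0.0788.
Term loan weight = 9683/19409.4 = 0.4989.
Equity contribution = 0.4223 × 11.4% = 4.8139%.
Preferred contribution = 0.0788 × 9.97% = 0.7861%.
Debt contribution must be 8.39% − 5.6000% = 2.7900%.
0.4989 × 8% × (1 − T) = 2.7900%  ⇒  (1 − T) = 0.6991.
T = 30.0935%.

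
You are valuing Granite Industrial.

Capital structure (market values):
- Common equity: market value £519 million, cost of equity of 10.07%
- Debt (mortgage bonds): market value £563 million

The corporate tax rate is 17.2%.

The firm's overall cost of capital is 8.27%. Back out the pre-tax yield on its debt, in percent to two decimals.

7.98%

Total capital V = 519 + 563 = 1082.
Equity weight = 519/1082 = 0.4797.
Mortgage bonds weight = 563/1082 = 0.5203.
Equity contribution = 0.4797 × 10.07% = 4.8302%.
Remaining for debt = 8.27% − 4.8302% = 3.4398%.
Rd × (1 − 17.2%) × 0.5203 = 3.4398%  ⇒  Rd = 7.9839%.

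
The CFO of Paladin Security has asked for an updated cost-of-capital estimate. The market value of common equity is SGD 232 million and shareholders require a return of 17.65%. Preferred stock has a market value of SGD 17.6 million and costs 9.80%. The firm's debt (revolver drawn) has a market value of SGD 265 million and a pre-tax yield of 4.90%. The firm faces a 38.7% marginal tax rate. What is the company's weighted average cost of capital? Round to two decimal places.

9.84%

Total capital V = 232 + 17.6 + 265 = 514.6.
Equity: weight = 232/514.6 = 0.4508; cost = 17.65%.
Preferred: weight = 17.6/514.6 = 0.0342; cost = 9.8%.
Revolver drawn: weight = 265/514.6 = 0.5150; after-tax cost = 4.9% × (1 − 38.7%) = 3.0037%.
WACC = 0.4508 × 17.6500% + 0.0342 × 9.8000% + 0.5150 × 3.0037% = 9.8392%.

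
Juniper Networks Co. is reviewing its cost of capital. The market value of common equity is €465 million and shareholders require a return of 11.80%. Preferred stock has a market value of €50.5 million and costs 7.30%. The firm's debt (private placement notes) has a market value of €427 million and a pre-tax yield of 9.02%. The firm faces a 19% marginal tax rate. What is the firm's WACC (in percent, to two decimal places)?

9.52%

Total capital V = 465 + 50.5 + 427 = 942.5.
Equity: weight = 465/942.5 = 0.4934; cost = 11.8%.
Preferred: weight = 50.5/942.5 = 0.0536; cost = 7.3%.
Private placement notes: weight = 427/942.5 = 0.4531; after-tax cost = 9.02% × (1 − 19%) = 7.3062%.
WACC = 0.4934 × 11.8000% + 0.0536 × 7.3000% + 0.4531 × 7.3062% = 9.5230%.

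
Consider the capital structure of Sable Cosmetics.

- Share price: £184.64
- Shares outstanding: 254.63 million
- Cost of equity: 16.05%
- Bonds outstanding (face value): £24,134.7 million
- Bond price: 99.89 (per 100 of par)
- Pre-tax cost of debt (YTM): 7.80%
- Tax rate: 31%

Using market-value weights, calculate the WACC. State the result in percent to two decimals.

12.43%

Market value of equity E = 184.64 × 254.63m = 47014.8832m. Market value of debt D = 24134.7m × 99.89/100 = 24108.15183m.
Total capital V = 47014.8832 + 24108.15183 = 71123.03503.
Equity: weight = 47014.8832/71123.03503 = 0.6610; cost = 16.05%.
Bonds outstanding: weight = 24108.15183/71123.03503 = 0.3390; after-tax cost = 7.8% × (1 − 31%) = 5.3820%.
WACC = 0.6610 × 16.0500% + 0.3390 × 5.3820% = 12.4339%.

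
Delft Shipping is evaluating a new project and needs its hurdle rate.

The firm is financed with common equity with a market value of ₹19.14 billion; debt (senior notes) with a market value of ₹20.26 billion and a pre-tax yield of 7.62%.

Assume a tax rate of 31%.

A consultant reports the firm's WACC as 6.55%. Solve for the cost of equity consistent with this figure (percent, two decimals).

Total capital V = 19.14 + 20.26 = 39.4.
Equity weight = 19.14/39.4 = 0.4858.
Senior notes weight = 20.26/39.4 = 0.5142.
Debt contribution = 0.5142 × 7.62% × (1 − 31%) = 2.7036%.
Required equity contribution = 6.55% − 2.7036% = 3.8464%.
Re = 3.8464% / 0.4858 = 7.9178%.

7.92%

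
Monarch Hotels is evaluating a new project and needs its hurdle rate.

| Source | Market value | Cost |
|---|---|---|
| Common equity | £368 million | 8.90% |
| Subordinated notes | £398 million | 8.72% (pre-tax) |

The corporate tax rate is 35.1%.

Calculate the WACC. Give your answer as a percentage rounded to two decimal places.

7.22%

Total capital V = 368 + 398 = 766.
Equity: weight = 368/766 = 0.4804; cost = 8.9%.
Subordinated notes: weight = 398/766 = 0.5196; after-tax cost = 8.72% × (1 − 35.1%) = 5.6593%.
WACC = 0.4804 × 8.9000% + 0.5196 × 5.6593% = 7.2162%.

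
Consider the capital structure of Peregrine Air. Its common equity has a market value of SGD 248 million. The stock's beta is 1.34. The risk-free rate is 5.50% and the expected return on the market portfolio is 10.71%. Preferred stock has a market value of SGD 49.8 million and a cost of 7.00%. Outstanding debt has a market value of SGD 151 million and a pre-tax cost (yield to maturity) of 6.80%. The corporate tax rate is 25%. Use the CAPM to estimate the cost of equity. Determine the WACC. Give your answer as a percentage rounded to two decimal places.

Market risk premium = 10.71% − 5.5% = 5.21%.
Cost of equity via CAPM: Re = 5.5% + 1.34 × 5.21% = 12.4814%.
Total capital V = 248 + 49.8 + 151 = 448.8.
Equity: weight = 248/448.8 = 0.5526; cost = 12.4814%.
Preferred: weight = 49.8/448.8 = 0.1110; cost = 7%.
Debt: weight = 151/448.8 = 0.3365; after-tax cost = 6.8% × (1 − 25%) = 5.1000%.
WACC = 0.5526 × 12.4814% + 0.1110 × 7.0000% + 0.3365 × 5.1000% = 9.3897%.

9.39%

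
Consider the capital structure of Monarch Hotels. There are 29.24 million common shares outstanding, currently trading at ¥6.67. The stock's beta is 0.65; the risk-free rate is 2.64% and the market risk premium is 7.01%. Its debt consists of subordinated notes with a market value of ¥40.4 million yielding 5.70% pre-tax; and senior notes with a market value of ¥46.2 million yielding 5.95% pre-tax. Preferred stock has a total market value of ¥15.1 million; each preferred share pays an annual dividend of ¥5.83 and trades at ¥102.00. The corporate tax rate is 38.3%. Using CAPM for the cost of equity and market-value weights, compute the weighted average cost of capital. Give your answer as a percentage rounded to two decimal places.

Cost of equity via CAPM: Re = 2.64% + 0.65 × 7.01% = 7.1965%.
Cost of preferred: Rp = 5.83 / 102.0 = 5.7157%.
Market value of equity E = 6.67 × 29.24m = 195.0308m.
Total capital V = 195.0308 + 15.1 + 40.4 + 46.2 = 296.7308.
Equity: weight = 195.0308/296.7308 = 0.6573; cost = 7.1965%.
Preferred: weight = 15.1/296.7308 = 0.0509; cost = 5.7157%.
Subordinated notes: weight = 40.4/296.7308 = 0.1362; after-tax cost = 5.7% × (1 − 38.3%) = 3.5169%.
Senior notes: weight = 46.2/296.7308 = 0.1557; after-tax cost = 5.95% × (1 − 38.3%) = 3.6711%.
WACC = 0.6573 × 7.1965% + 0.0509 × 5.7157% + 0.1362 × 3.5169% + 0.1557 × 3.6711% = 6.0713%.

6.07%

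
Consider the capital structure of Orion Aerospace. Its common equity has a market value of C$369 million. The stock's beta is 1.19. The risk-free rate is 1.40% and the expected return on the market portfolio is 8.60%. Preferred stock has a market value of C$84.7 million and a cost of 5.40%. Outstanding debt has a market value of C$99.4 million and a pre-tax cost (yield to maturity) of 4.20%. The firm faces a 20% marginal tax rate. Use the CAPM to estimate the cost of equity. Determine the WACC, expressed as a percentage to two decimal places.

8.08%

Market risk premium = 8.6% − 1.4% = 7.2%.
Cost of equity via CAPM: Re = 1.4% + 1.19 × 7.2% = 9.9680%.
Total capital V = 369 + 84.7 + 99.4 = 553.1.
Equity: weight = 369/553.1 = 0.6671; cost = 9.968%.
Preferred: weight = 84.7/553.1 = 0.1531; cost = 5.4%.
Debt: weight = 99.4/553.1 = 0.1797; after-tax cost = 4.2% × (1 − 20%) = 3.3600%.
WACC = 0.6671 × 9.9680% + 0.1531 × 5.4000% + 0.1797 × 3.3600% = 8.0809%.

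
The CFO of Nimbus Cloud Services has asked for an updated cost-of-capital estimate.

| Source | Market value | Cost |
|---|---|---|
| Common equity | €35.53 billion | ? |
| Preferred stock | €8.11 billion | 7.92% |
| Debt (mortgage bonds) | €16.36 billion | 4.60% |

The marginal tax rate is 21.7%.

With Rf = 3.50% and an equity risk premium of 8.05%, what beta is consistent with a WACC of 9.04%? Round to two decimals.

1.03

Total capital V = 35.53 + 8.11 + 16.36 = 60.
Equity weight = 35.53/60 = 0.5922.
Preferred weight = 8.11/60 = 0.1352.
Mortgage bonds weight = 16.36/60 = 0.2727.
Debt contribution = 0.2727 × 4.6% × (1 − 21.7%) = 0.9821%.
Preferred contribution = 0.1352 × 7.92% = 1.0705%.
Required equity contribution = 9.04% − 2.0526% = 6.9874%  ⇒  Re = 11.7997%.
CAPM: 11.7997% = 3.5% + β × 8.05%  ⇒  β = 1.0310.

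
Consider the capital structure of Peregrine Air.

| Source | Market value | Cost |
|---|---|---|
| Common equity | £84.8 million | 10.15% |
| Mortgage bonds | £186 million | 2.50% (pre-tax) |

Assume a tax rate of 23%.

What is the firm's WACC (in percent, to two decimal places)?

Total capital V = 84.8 + 186 = 270.8.
Equity: weight = 84.8/270.8 = 0.3131; cost = 10.15%.
Mortgage bonds: weight = 186/270.8 = 0.6869; after-tax cost = 2.5% × (1 − 23%) = 1.9250%.
WACC = 0.3131 × 10.1500% + 0.6869 × 1.9250% = 4.5006%.

4.50%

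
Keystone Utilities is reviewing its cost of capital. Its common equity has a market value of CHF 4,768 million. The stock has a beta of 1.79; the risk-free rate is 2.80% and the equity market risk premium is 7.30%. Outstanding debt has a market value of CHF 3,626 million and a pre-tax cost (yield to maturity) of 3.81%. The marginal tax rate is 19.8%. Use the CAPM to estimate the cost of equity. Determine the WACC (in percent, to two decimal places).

Cost of equity via CAPM: Re = 2.8% + 1.79 × 7.3% = 15.8670%.
Total capital V = 4768 + 3626 = 8394.
Equity: weight = 4768/8394 = 0.5680; cost = 15.867%.
Debt: weight = 3626/8394 = 0.4320; after-tax cost = 3.81% × (1 − 19.8%) = 3.0556%.
WACC = 0.5680 × 15.8670% + 0.4320 × 3.0556% = 10.3328%.

10.33%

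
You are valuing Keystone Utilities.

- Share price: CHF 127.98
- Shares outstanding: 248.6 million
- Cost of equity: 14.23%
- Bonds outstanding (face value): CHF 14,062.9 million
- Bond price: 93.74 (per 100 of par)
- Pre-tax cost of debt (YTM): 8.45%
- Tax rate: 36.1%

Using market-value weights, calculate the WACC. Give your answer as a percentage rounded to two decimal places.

Market value of equity E = 127.98 × 248.6m = 31815.828m. Market value of debt D = 14062.9m × 93.74/100 = 13182.56246m.
Total capital V = 31815.828 + 13182.56246 = 44998.39046.
Equity: weight = 31815.828/44998.39046 = 0.7070; cost = 14.23%.
Bonds outstanding: weight = 13182.56246/44998.39046 = 0.2930; after-tax cost = 8.45% × (1 − 36.1%) = 5.3995%.
WACC = 0.7070 × 14.2300% + 0.2930 × 5.3995% = 11.6431%.

11.64%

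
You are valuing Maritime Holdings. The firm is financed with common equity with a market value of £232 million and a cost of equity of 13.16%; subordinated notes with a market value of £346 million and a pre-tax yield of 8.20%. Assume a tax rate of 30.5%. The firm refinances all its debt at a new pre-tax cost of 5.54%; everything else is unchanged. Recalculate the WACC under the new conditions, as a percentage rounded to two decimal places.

After the change:
Total capital V = 232 + 346 = 578.
Equity: weight = 232/578 = 0.4014; cost = 13.16%.
Subordinated notes: weight = 346/578 = 0.5986; after-tax cost = 5.54% × (1 − 30.5%) = 3.8503%.
WACC = 0.4014 × 13.1600% + 0.5986 × 3.8503% = 7.5871%.

7.59%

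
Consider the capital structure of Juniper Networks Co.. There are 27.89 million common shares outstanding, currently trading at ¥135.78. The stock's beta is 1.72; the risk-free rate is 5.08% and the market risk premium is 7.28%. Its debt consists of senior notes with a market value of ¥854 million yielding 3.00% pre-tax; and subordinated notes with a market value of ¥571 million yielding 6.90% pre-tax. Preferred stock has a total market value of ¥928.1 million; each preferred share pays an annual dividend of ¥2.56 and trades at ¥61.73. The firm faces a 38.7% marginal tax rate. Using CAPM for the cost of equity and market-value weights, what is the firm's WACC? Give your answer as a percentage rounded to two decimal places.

12.13%

Cost of equity via CAPM: Re = 5.08% + 1.72 × 7.28% = 17.6016%.
Cost of preferred: Rp = 2.56 / 61.73 = 4.1471%.
Market value of equity E = 135.78 × 27.89m = 3786.9042m.
Total capital V = 3786.9042 + 928.1 + 854 + 571 = 6140.0042.
Equity: weight = 3786.9042/6140.0042 = 0.6168; cost = 17.6016%.
Preferred: weight = 928.1/6140.0042 = 0.1512; cost = 4.1471%.
Senior notes: weight = 854/6140.0042 = 0.1391; after-tax cost = 3% × (1 − 38.7%) = 1.8390%.
Subordinated notes: weight = 571/6140.0042 = 0.0930; after-tax cost = 6.9% × (1 − 38.7%) = 4.2297%.
WACC = 0.6168 × 17.6016% + 0.1512 × 4.1471% + 0.1391 × 1.8390% + 0.0930 × 4.2297% = 12.1319%.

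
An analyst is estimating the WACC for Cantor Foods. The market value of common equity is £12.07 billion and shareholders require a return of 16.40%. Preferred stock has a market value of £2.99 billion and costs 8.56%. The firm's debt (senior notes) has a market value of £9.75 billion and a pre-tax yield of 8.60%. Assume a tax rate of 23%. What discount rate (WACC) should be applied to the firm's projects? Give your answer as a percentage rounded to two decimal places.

Total capital V = 12.07 + 2.99 + 9.75 = 24.81.
Equity: weight = 12.07/24.81 = 0.4865; cost = 16.4%.
Preferred: weight = 2.99/24.81 = 0.1205; cost = 8.56%.
Senior notes: weight = 9.75/24.81 = 0.3930; after-tax cost = 8.6% × (1 − 23%) = 6.6220%.
WACC = 0.4865 × 16.4000% + 0.1205 × 8.5600% + 0.3930 × 6.6220% = 11.6125%.

11.61%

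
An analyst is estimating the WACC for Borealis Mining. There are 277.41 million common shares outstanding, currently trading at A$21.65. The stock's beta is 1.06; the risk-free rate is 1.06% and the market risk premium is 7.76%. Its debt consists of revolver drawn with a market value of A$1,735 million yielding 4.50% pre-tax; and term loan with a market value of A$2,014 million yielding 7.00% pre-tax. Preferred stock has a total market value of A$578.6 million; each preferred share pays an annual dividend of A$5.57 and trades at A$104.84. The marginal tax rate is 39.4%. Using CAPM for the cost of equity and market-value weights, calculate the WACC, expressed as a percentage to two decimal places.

6.98%

Cost of equity via CAPM: Re = 1.06% + 1.06 × 7.76% = 9.2856%.
Cost of preferred: Rp = 5.57 / 104.84 = 5.3129%.
Market value of equity E = 21.65 × 277.41m = 6005.9265m.
Total capital V = 6005.9265 + 578.6 + 1735 + 2014 = 10333.5265.
Equity: weight = 6005.9265/10333.5265 = 0.5812; cost = 9.2856%.
Preferred: weight = 578.6/10333.5265 = 0.0560; cost = 5.3129%.
Revolver drawn: weight = 1735/10333.5265 = 0.1679; after-tax cost = 4.5% × (1 − 39.4%) = 2.7270%.
Term loan: weight = 2014/10333.5265 = 0.1949; after-tax cost = 7% × (1 − 39.4%) = 4.2420%.
WACC = 0.5812 × 9.2856% + 0.0560 × 5.3129% + 0.1679 × 2.7270% + 0.1949 × 4.2420% = 6.9790%.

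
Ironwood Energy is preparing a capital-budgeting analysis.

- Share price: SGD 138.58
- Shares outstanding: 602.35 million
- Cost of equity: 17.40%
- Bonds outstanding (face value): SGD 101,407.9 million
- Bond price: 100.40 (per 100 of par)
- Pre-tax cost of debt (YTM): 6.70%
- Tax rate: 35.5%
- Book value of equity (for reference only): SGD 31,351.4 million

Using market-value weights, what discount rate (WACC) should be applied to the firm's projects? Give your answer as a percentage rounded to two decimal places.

Market value of equity E = 138.58 × 602.35m = 83473.663m. Market value of debt D = 101407.9m × 100.4/100 = 101813.5316m.
Total capital V = 83473.663 + 101813.5316 = 185287.1946.
Equity: weight = 83473.663/185287.1946 = 0.4505; cost = 17.4%.
Bonds outstanding: weight = 101813.5316/185287.1946 = 0.5495; after-tax cost = 6.7% × (1 − 35.5%) = 4.3215%.
WACC = 0.4505 × 17.4000% + 0.5495 × 4.3215% = 10.2135%.

10.21%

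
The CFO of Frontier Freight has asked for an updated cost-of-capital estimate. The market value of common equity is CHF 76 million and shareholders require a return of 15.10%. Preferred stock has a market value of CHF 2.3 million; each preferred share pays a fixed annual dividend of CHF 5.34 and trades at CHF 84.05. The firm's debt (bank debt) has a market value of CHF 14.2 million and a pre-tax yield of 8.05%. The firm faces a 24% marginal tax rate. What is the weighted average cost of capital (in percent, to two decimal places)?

13.50%

Cost of preferred: Rp = 5.34 / 84.05 = 6.3534%.
Total capital V = 76 + 2.3 + 14.2 = 92.5.
Equity: weight = 76/92.5 = 0.8216; cost = 15.1%.
Preferred: weight = 2.3/92.5 = 0.0249; cost = 6.3534%.
Bank debt: weight = 14.2/92.5 = 0.1535; after-tax cost = 8.05% × (1 − 24%) = 6.1180%.
WACC = 0.8216 × 15.1000% + 0.0249 × 6.3534% + 0.1535 × 6.1180% = 13.5037%.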